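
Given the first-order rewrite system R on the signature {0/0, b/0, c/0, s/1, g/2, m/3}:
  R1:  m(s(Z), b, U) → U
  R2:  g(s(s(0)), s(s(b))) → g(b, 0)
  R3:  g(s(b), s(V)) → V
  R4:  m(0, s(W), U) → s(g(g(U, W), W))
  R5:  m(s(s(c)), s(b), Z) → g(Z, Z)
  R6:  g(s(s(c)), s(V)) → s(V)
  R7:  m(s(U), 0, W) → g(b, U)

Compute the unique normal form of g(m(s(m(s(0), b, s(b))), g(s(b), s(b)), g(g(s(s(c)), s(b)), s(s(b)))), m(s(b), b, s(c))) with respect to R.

c

1. g(m(s(m(s(0), b, s(b))), g(s(b), s(b)), g(g(s(s(c)), s(b)), s(s(b)))), m(s(b), b, s(c)))  →  g(m(s(s(b)), g(s(b), s(b)), g(g(s(s(c)), s(b)), s(s(b)))), m(s(b), b, s(c)))   [R1 at 1.1.1]
2. g(m(s(s(b)), g(s(b), s(b)), g(g(s(s(c)), s(b)), s(s(b)))), m(s(b), b, s(c)))  →  g(m(s(s(b)), b, g(g(s(s(c)), s(b)), s(s(b)))), m(s(b), b, s(c)))   [R3 at 1.2]
3. g(m(s(s(b)), b, g(g(s(s(c)), s(b)), s(s(b)))), m(s(b), b, s(c)))  →  g(g(g(s(s(c)), s(b)), s(s(b))), m(s(b), b, s(c)))   [R1 at 1]
4. g(g(g(s(s(c)), s(b)), s(s(b))), m(s(b), b, s(c)))  →  g(g(s(b), s(s(b))), m(s(b), b, s(c)))   [R6 at 1.1]
5. g(g(s(b), s(s(b))), m(s(b), b, s(c)))  →  g(s(b), m(s(b), b, s(c)))   [R3 at 1]
6. g(s(b), m(s(b), b, s(c)))  →  g(s(b), s(c))   [R1 at 2]
7. g(s(b), s(c))  →  c   [R3 at ε]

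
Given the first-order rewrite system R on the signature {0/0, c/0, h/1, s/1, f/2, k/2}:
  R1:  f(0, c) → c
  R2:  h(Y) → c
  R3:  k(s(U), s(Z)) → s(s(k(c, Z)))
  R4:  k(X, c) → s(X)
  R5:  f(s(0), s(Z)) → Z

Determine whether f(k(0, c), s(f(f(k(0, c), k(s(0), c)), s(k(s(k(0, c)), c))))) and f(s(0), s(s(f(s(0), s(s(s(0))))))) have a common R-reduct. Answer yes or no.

Reduce t₁ = f(k(0, c), s(f(f(k(0, c), k(s(0), c)), s(k(s(k(0, c)), c))))):
1. f(k(0, c), s(f(f(k(0, c), k(s(0), c)), s(k(s(k(0, c)), c)))))  →  f(s(0), s(f(f(k(0, c), k(s(0), c)), s(k(s(k(0, c)), c)))))   [R4 at 1]
2. f(s(0), s(f(f(k(0, c), k(s(0), c)), s(k(s(k(0, c)), c)))))  →  f(f(k(0, c), k(s(0), c)), s(k(s(k(0, c)), c)))   [R5 at ε]
3. f(f(k(0, c), k(s(0), c)), s(k(s(k(0, c)), c)))  →  f(f(s(0), k(s(0), c)), s(k(s(k(0, c)), c)))   [R4 at 1.1]
4. f(f(s(0), k(s(0), c)), s(k(s(k(0, c)), c)))  →  f(f(s(0), s(s(0))), s(k(s(k(0, c)), c)))   [R4 at 1.2]
5. f(f(s(0), s(s(0))), s(k(s(k(0, c)), c)))  →  f(s(0), s(k(s(k(0, c)), c)))   [R5 at 1]
6. f(s(0), s(k(s(k(0, c)), c)))  →  k(s(k(0, c)), c)   [R5 at ε]
7. k(s(k(0, c)), c)  →  s(s(k(0, c)))   [R4 at ε]
8. s(s(k(0, c)))  →  s(s(s(0)))   [R4 at 1.1]

Reduce t₂ = f(s(0), s(s(f(s(0), s(s(s(0))))))):
1. f(s(0), s(s(f(s(0), s(s(s(0)))))))  →  s(f(s(0), s(s(s(0)))))   [R5 at ε]
2. s(f(s(0), s(s(s(0)))))  →  s(s(s(0)))   [R5 at 1]

yes — NF(t₁) = s(s(s(0))), NF(t₂) = s(s(s(0)))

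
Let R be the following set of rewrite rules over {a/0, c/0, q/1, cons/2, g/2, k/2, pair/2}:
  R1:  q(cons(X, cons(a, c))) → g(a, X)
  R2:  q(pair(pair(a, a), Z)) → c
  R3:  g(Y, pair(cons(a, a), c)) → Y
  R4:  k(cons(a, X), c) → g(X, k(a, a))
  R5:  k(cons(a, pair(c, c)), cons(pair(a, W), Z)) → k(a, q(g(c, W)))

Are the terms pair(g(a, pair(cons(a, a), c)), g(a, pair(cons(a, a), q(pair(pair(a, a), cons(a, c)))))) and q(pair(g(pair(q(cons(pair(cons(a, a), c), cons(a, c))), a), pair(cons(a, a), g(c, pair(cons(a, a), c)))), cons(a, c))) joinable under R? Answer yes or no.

no — NF(t₁) = pair(a, a), NF(t₂) = c

Reduce t₁ = pair(g(a, pair(cons(a, a), c)), g(a, pair(cons(a, a), q(pair(pair(a, a), cons(a, c)))))):
1. pair(g(a, pair(cons(a, a), c)), g(a, pair(cons(a, a), q(pair(pair(a, a), cons(a, c))))))  →  pair(a, g(a, pair(cons(a, a), q(pair(pair(a, a), cons(a, c))))))   [R3 at 1]
2. pair(a, g(a, pair(cons(a, a), q(pair(pair(a, a), cons(a, c))))))  →  pair(a, g(a, pair(cons(a, a), c)))   [R2 at 2.2.2]
3. pair(a, g(a, pair(cons(a, a), c)))  →  pair(a, a)   [R3 at 2]

Reduce t₂ = q(pair(g(pair(q(cons(pair(cons(a, a), c), cons(a, c))), a), pair(cons(a, a), g(c, pair(cons(a, a), c)))), cons(a, c))):
1. q(pair(g(pair(q(cons(pair(cons(a, a), c), cons(a, c))), a), pair(cons(a, a), g(c, pair(cons(a, a), c)))), cons(a, c)))  →  q(pair(g(pair(g(a, pair(cons(a, a), c)), a), pair(cons(a, a), g(c, pair(cons(a, a), c)))), cons(a, c)))   [R1 at 1.1.1.1]
2. q(pair(g(pair(g(a, pair(cons(a, a), c)), a), pair(cons(a, a), g(c, pair(cons(a, a), c)))), cons(a, c)))  →  q(pair(g(pair(a, a), pair(cons(a, a), g(c, pair(cons(a, a), c)))), cons(a, c)))   [R3 at 1.1.1.1]
3. q(pair(g(pair(a, a), pair(cons(a, a), g(c, pair(cons(a, a), c)))), cons(a, c)))  →  q(pair(g(pair(a, a), pair(cons(a, a), c)), cons(a, c)))   [R3 at 1.1.2.2]
4. q(pair(g(pair(a, a), pair(cons(a, a), c)), cons(a, c)))  →  q(pair(pair(a, a), cons(a, c)))   [R3 at 1.1]
5. q(pair(pair(a, a), cons(a, c)))  →  c   [R2 at ε]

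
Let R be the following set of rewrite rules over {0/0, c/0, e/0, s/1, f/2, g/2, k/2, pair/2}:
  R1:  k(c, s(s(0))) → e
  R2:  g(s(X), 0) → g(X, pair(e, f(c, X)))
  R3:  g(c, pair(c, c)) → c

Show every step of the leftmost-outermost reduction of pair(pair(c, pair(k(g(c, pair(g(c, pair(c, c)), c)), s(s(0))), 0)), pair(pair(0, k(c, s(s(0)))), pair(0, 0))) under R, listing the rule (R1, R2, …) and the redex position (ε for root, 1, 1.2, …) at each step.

pair(pair(c, pair(e, 0)), pair(pair(0, e), pair(0, 0)))

1. pair(pair(c, pair(k(g(c, pair(g(c, pair(c, c)), c)), s(s(0))), 0)), pair(pair(0, k(c, s(s(0)))), pair(0, 0)))  →  pair(pair(c, pair(k(g(c, pair(c, c)), s(s(0))), 0)), pair(pair(0, k(c, s(s(0)))), pair(0, 0)))   [R3 at 1.2.1.1.2.1]
2. pair(pair(c, pair(k(g(c, pair(c, c)), s(s(0))), 0)), pair(pair(0, k(c, s(s(0)))), pair(0, 0)))  →  pair(pair(c, pair(k(c, s(s(0))), 0)), pair(pair(0, k(c, s(s(0)))), pair(0, 0)))   [R3 at 1.2.1.1]
3. pair(pair(c, pair(k(c, s(s(0))), 0)), pair(pair(0, k(c, s(s(0)))), pair(0, 0)))  →  pair(pair(c, pair(e, 0)), pair(pair(0, k(c, s(s(0)))), pair(0, 0)))   [R1 at 1.2.1]
4. pair(pair(c, pair(e, 0)), pair(pair(0, k(c, s(s(0)))), pair(0, 0)))  →  pair(pair(c, pair(e, 0)), pair(pair(0, e), pair(0, 0)))   [R1 at 2.1.2]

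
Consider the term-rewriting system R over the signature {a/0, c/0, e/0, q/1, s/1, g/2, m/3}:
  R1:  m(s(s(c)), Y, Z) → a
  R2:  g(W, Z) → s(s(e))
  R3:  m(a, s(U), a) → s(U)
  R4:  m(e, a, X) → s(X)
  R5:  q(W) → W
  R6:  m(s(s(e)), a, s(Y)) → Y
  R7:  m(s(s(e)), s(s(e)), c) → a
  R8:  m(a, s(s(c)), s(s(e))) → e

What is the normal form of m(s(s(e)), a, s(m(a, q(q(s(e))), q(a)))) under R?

1. m(s(s(e)), a, s(m(a, q(q(s(e))), q(a))))  →  m(a, q(q(s(e))), q(a))   [R6 at ε]
2. m(a, q(q(s(e))), q(a))  →  m(a, q(s(e)), q(a))   [R5 at 2]
3. m(a, q(s(e)), q(a))  →  m(a, s(e), q(a))   [R5 at 2]
4. m(a, s(e), q(a))  →  m(a, s(e), a)   [R5 at 3]
5. m(a, s(e), a)  →  s(e)   [R3 at ε]

s(e)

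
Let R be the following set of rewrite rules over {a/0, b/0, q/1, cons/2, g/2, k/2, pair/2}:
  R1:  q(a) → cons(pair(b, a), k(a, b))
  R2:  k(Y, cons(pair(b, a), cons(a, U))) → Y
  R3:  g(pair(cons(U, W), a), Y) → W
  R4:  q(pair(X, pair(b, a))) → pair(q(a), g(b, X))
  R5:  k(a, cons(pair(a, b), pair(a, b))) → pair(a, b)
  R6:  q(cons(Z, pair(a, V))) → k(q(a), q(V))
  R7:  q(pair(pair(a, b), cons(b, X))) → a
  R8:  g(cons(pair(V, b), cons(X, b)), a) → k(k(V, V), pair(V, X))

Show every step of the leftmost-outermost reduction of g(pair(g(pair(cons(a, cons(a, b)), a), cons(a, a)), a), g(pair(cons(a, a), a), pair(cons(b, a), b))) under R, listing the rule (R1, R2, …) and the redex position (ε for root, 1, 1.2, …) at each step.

1. g(pair(g(pair(cons(a, cons(a, b)), a), cons(a, a)), a), g(pair(cons(a, a), a), pair(cons(b, a), b)))  →  g(pair(cons(a, b), a), g(pair(cons(a, a), a), pair(cons(b, a), b)))   [R3 at 1.1]
2. g(pair(cons(a, b), a), g(pair(cons(a, a), a), pair(cons(b, a), b)))  →  b   [R3 at ε]

b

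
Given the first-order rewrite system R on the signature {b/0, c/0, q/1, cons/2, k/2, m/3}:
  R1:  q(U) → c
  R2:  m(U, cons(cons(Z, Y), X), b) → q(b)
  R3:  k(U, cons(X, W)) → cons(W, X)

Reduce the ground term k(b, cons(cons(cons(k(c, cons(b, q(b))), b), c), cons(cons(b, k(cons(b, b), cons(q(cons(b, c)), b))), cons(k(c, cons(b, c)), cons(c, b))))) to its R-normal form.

cons(cons(cons(b, cons(b, c)), cons(cons(c, b), cons(c, b))), cons(cons(cons(c, b), b), c))

1. k(b, cons(cons(cons(k(c, cons(b, q(b))), b), c), cons(cons(b, k(cons(b, b), cons(q(cons(b, c)), b))), cons(k(c, cons(b, c)), cons(c, b)))))  →  cons(cons(cons(b, k(cons(b, b), cons(q(cons(b, c)), b))), cons(k(c, cons(b, c)), cons(c, b))), cons(cons(k(c, cons(b, q(b))), b), c))   [R3 at ε]
2. cons(cons(cons(b, k(cons(b, b), cons(q(cons(b, c)), b))), cons(k(c, cons(b, c)), cons(c, b))), cons(cons(k(c, cons(b, q(b))), b), c))  →  cons(cons(cons(b, cons(b, q(cons(b, c)))), cons(k(c, cons(b, c)), cons(c, b))), cons(cons(k(c, cons(b, q(b))), b), c))   [R3 at 1.1.2]
3. cons(cons(cons(b, cons(b, q(cons(b, c)))), cons(k(c, cons(b, c)), cons(c, b))), cons(cons(k(c, cons(b, q(b))), b), c))  →  cons(cons(cons(b, cons(b, c)), cons(k(c, cons(b, c)), cons(c, b))), cons(cons(k(c, cons(b, q(b))), b), c))   [R1 at 1.1.2.2]
4. cons(cons(cons(b, cons(b, c)), cons(k(c, cons(b, c)), cons(c, b))), cons(cons(k(c, cons(b, q(b))), b), c))  →  cons(cons(cons(b, cons(b, c)), cons(cons(c, b), cons(c, b))), cons(cons(k(c, cons(b, q(b))), b), c))   [R3 at 1.2.1]
5. cons(cons(cons(b, cons(b, c)), cons(cons(c, b), cons(c, b))), cons(cons(k(c, cons(b, q(b))), b), c))  →  cons(cons(cons(b, cons(b, c)), cons(cons(c, b), cons(c, b))), cons(cons(cons(q(b), b), b), c))   [R3 at 2.1.1]
6. cons(cons(cons(b, cons(b, c)), cons(cons(c, b), cons(c, b))), cons(cons(cons(q(b), b), b), c))  →  cons(cons(cons(b, cons(b, c)), cons(cons(c, b), cons(c, b))), cons(cons(cons(c, b), b), c))   [R1 at 2.1.1.1]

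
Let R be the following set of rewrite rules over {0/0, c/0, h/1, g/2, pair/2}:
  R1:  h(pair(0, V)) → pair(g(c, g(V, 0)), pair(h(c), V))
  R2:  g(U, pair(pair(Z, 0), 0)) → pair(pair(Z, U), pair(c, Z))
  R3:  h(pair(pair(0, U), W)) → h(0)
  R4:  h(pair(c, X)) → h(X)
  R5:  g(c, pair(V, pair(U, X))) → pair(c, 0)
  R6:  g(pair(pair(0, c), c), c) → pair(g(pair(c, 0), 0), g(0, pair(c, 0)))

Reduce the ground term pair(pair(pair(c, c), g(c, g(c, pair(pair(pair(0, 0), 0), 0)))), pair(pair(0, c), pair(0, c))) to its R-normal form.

1. pair(pair(pair(c, c), g(c, g(c, pair(pair(pair(0, 0), 0), 0)))), pair(pair(0, c), pair(0, c)))  →  pair(pair(pair(c, c), g(c, pair(pair(pair(0, 0), c), pair(c, pair(0, 0))))), pair(pair(0, c), pair(0, c)))   [R2 at 1.2.2]
2. pair(pair(pair(c, c), g(c, pair(pair(pair(0, 0), c), pair(c, pair(0, 0))))), pair(pair(0, c), pair(0, c)))  →  pair(pair(pair(c, c), pair(c, 0)), pair(pair(0, c), pair(0, c)))   [R5 at 1.2]

pair(pair(pair(c, c), pair(c, 0)), pair(pair(0, c), pair(0, c)))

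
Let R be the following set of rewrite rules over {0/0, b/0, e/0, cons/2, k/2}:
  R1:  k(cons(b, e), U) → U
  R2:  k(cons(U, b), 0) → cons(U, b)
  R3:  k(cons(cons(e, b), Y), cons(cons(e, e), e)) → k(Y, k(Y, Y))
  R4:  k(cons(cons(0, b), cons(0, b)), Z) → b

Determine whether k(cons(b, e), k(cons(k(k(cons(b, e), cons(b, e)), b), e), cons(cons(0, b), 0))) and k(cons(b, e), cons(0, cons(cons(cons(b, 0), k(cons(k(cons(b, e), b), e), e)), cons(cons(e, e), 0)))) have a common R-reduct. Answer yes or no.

Reduce t₁ = k(cons(b, e), k(cons(k(k(cons(b, e), cons(b, e)), b), e), cons(cons(0, b), 0))):
1. k(cons(b, e), k(cons(k(k(cons(b, e), cons(b, e)), b), e), cons(cons(0, b), 0)))  →  k(cons(k(k(cons(b, e), cons(b, e)), b), e), cons(cons(0, b), 0))   [R1 at ε]
2. k(cons(k(k(cons(b, e), cons(b, e)), b), e), cons(cons(0, b), 0))  →  k(cons(k(cons(b, e), b), e), cons(cons(0, b), 0))   [R1 at 1.1.1]
3. k(cons(k(cons(b, e), b), e), cons(cons(0, b), 0))  →  k(cons(b, e), cons(cons(0, b), 0))   [R1 at 1.1]
4. k(cons(b, e), cons(cons(0, b), 0))  →  cons(cons(0, b), 0)   [R1 at ε]

Reduce t₂ = k(cons(b, e), cons(0, cons(cons(cons(b, 0), k(cons(k(cons(b, e), b), e), e)), cons(cons(e, e), 0)))):
1. k(cons(b, e), cons(0, cons(cons(cons(b, 0), k(cons(k(cons(b, e), b), e), e)), cons(cons(e, e), 0))))  →  cons(0, cons(cons(cons(b, 0), k(cons(k(cons(b, e), b), e), e)), cons(cons(e, e), 0)))   [R1 at ε]
2. cons(0, cons(cons(cons(b, 0), k(cons(k(cons(b, e), b), e), e)), cons(cons(e, e), 0)))  →  cons(0, cons(cons(cons(b, 0), k(cons(b, e), e)), cons(cons(e, e), 0)))   [R1 at 2.1.2.1.1]
3. cons(0, cons(cons(cons(b, 0), k(cons(b, e), e)), cons(cons(e, e), 0)))  →  cons(0, cons(cons(cons(b, 0), e), cons(cons(e, e), 0)))   [R1 at 2.1.2]

no — NF(t₁) = cons(cons(0, b), 0), NF(t₂) = cons(0, cons(cons(cons(b, 0), e), cons(cons(e, e), 0)))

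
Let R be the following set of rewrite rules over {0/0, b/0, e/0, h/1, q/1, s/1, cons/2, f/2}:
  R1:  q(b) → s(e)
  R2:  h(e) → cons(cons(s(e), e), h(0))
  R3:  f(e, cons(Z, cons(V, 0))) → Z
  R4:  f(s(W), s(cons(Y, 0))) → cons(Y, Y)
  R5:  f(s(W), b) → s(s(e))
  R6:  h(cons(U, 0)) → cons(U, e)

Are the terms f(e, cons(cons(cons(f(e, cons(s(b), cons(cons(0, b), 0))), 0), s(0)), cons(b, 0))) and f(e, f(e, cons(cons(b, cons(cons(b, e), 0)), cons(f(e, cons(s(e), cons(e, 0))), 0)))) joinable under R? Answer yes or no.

no — NF(t₁) = cons(cons(s(b), 0), s(0)), NF(t₂) = b

Reduce t₁ = f(e, cons(cons(cons(f(e, cons(s(b), cons(cons(0, b), 0))), 0), s(0)), cons(b, 0))):
1. f(e, cons(cons(cons(f(e, cons(s(b), cons(cons(0, b), 0))), 0), s(0)), cons(b, 0)))  →  cons(cons(f(e, cons(s(b), cons(cons(0, b), 0))), 0), s(0))   [R3 at ε]
2. cons(cons(f(e, cons(s(b), cons(cons(0, b), 0))), 0), s(0))  →  cons(cons(s(b), 0), s(0))   [R3 at 1.1]

Reduce t₂ = f(e, f(e, cons(cons(b, cons(cons(b, e), 0)), cons(f(e, cons(s(e), cons(e, 0))), 0)))):
1. f(e, f(e, cons(cons(b, cons(cons(b, e), 0)), cons(f(e, cons(s(e), cons(e, 0))), 0))))  →  f(e, cons(b, cons(cons(b, e), 0)))   [R3 at 2]
2. f(e, cons(b, cons(cons(b, e), 0)))  →  b   [R3 at ε]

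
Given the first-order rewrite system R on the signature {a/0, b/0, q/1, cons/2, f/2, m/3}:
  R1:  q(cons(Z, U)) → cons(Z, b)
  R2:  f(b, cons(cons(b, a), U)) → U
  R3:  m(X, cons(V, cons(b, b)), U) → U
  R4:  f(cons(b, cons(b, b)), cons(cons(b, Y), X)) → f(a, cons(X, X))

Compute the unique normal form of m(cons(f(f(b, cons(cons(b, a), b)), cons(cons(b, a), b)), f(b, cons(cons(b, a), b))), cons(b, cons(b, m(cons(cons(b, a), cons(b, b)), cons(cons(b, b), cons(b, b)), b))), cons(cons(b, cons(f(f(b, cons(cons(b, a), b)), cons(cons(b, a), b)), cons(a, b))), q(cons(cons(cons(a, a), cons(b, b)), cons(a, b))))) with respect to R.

cons(cons(b, cons(b, cons(a, b))), cons(cons(cons(a, a), cons(b, b)), b))

1. m(cons(f(f(b, cons(cons(b, a), b)), cons(cons(b, a), b)), f(b, cons(cons(b, a), b))), cons(b, cons(b, m(cons(cons(b, a), cons(b, b)), cons(cons(b, b), cons(b, b)), b))), cons(cons(b, cons(f(f(b, cons(cons(b, a), b)), cons(cons(b, a), b)), cons(a, b))), q(cons(cons(cons(a, a), cons(b, b)), cons(a, b)))))  →  m(cons(f(b, cons(cons(b, a), b)), f(b, cons(cons(b, a), b))), cons(b, cons(b, m(cons(cons(b, a), cons(b, b)), cons(cons(b, b), cons(b, b)), b))), cons(cons(b, cons(f(f(b, cons(cons(b, a), b)), cons(cons(b, a), b)), cons(a, b))), q(cons(cons(cons(a, a), cons(b, b)), cons(a, b)))))   [R2 at 1.1.1]
2. m(cons(f(b, cons(cons(b, a), b)), f(b, cons(cons(b, a), b))), cons(b, cons(b, m(cons(cons(b, a), cons(b, b)), cons(cons(b, b), cons(b, b)), b))), cons(cons(b, cons(f(f(b, cons(cons(b, a), b)), cons(cons(b, a), b)), cons(a, b))), q(cons(cons(cons(a, a), cons(b, b)), cons(a, b)))))  →  m(cons(b, f(b, cons(cons(b, a), b))), cons(b, cons(b, m(cons(cons(b, a), cons(b, b)), cons(cons(b, b), cons(b, b)), b))), cons(cons(b, cons(f(f(b, cons(cons(b, a), b)), cons(cons(b, a), b)), cons(a, b))), q(cons(cons(cons(a, a), cons(b, b)), cons(a, b)))))   [R2 at 1.1]
3. m(cons(b, f(b, cons(cons(b, a), b))), cons(b, cons(b, m(cons(cons(b, a), cons(b, b)), cons(cons(b, b), cons(b, b)), b))), cons(cons(b, cons(f(f(b, cons(cons(b, a), b)), cons(cons(b, a), b)), cons(a, b))), q(cons(cons(cons(a, a), cons(b, b)), cons(a, b)))))  →  m(cons(b, b), cons(b, cons(b, m(cons(cons(b, a), cons(b, b)), cons(cons(b, b), cons(b, b)), b))), cons(cons(b, cons(f(f(b, cons(cons(b, a), b)), cons(cons(b, a), b)), cons(a, b))), q(cons(cons(cons(a, a), cons(b, b)), cons(a, b)))))   [R2 at 1.2]
4. m(cons(b, b), cons(b, cons(b, m(cons(cons(b, a), cons(b, b)), cons(cons(b, b), cons(b, b)), b))), cons(cons(b, cons(f(f(b, cons(cons(b, a), b)), cons(cons(b, a), b)), cons(a, b))), q(cons(cons(cons(a, a), cons(b, b)), cons(a, b)))))  →  m(cons(b, b), cons(b, cons(b, b)), cons(cons(b, cons(f(f(b, cons(cons(b, a), b)), cons(cons(b, a), b)), cons(a, b))), q(cons(cons(cons(a, a), cons(b, b)), cons(a, b)))))   [R3 at 2.2.2]
5. m(cons(b, b), cons(b, cons(b, b)), cons(cons(b, cons(f(f(b, cons(cons(b, a), b)), cons(cons(b, a), b)), cons(a, b))), q(cons(cons(cons(a, a), cons(b, b)), cons(a, b)))))  →  cons(cons(b, cons(f(f(b, cons(cons(b, a), b)), cons(cons(b, a), b)), cons(a, b))), q(cons(cons(cons(a, a), cons(b, b)), cons(a, b))))   [R3 at ε]
6. cons(cons(b, cons(f(f(b, cons(cons(b, a), b)), cons(cons(b, a), b)), cons(a, b))), q(cons(cons(cons(a, a), cons(b, b)), cons(a, b))))  →  cons(cons(b, cons(f(b, cons(cons(b, a), b)), cons(a, b))), q(cons(cons(cons(a, a), cons(b, b)), cons(a, b))))   [R2 at 1.2.1.1]
7. cons(cons(b, cons(f(b, cons(cons(b, a), b)), cons(a, b))), q(cons(cons(cons(a, a), cons(b, b)), cons(a, b))))  →  cons(cons(b, cons(b, cons(a, b))), q(cons(cons(cons(a, a), cons(b, b)), cons(a, b))))   [R2 at 1.2.1]
8. cons(cons(b, cons(b, cons(a, b))), q(cons(cons(cons(a, a), cons(b, b)), cons(a, b))))  →  cons(cons(b, cons(b, cons(a, b))), cons(cons(cons(a, a), cons(b, b)), b))   [R1 at 2]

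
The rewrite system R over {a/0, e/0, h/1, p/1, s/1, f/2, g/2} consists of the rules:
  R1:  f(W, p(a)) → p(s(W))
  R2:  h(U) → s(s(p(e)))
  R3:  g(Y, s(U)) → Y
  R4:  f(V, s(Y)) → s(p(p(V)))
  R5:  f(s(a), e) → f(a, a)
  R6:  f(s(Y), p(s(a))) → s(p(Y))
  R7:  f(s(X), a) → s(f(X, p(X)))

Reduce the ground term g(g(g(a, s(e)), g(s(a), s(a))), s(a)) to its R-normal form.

1. g(g(g(a, s(e)), g(s(a), s(a))), s(a))  →  g(g(a, s(e)), g(s(a), s(a)))   [R3 at ε]
2. g(g(a, s(e)), g(s(a), s(a)))  →  g(a, g(s(a), s(a)))   [R3 at 1]
3. g(a, g(s(a), s(a)))  →  g(a, s(a))   [R3 at 2]
4. g(a, s(a))  →  a   [R3 at ε]

a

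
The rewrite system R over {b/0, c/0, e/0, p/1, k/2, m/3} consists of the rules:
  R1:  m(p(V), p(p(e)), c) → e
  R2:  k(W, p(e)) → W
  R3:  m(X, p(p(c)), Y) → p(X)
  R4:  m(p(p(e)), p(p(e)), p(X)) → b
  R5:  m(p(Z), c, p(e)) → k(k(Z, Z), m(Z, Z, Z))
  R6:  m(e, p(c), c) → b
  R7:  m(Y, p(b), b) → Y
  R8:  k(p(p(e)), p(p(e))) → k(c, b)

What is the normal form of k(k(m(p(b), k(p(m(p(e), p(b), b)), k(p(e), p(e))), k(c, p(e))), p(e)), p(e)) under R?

1. k(k(m(p(b), k(p(m(p(e), p(b), b)), k(p(e), p(e))), k(c, p(e))), p(e)), p(e))  →  k(m(p(b), k(p(m(p(e), p(b), b)), k(p(e), p(e))), k(c, p(e))), p(e))   [R2 at ε]
2. k(m(p(b), k(p(m(p(e), p(b), b)), k(p(e), p(e))), k(c, p(e))), p(e))  →  m(p(b), k(p(m(p(e), p(b), b)), k(p(e), p(e))), k(c, p(e)))   [R2 at ε]
3. m(p(b), k(p(m(p(e), p(b), b)), k(p(e), p(e))), k(c, p(e)))  →  m(p(b), k(p(p(e)), k(p(e), p(e))), k(c, p(e)))   [R7 at 2.1.1]
4. m(p(b), k(p(p(e)), k(p(e), p(e))), k(c, p(e)))  →  m(p(b), k(p(p(e)), p(e)), k(c, p(e)))   [R2 at 2.2]
5. m(p(b), k(p(p(e)), p(e)), k(c, p(e)))  →  m(p(b), p(p(e)), k(c, p(e)))   [R2 at 2]
6. m(p(b), p(p(e)), k(c, p(e)))  →  m(p(b), p(p(e)), c)   [R2 at 3]
7. m(p(b), p(p(e)), c)  →  e   [R1 at ε]

e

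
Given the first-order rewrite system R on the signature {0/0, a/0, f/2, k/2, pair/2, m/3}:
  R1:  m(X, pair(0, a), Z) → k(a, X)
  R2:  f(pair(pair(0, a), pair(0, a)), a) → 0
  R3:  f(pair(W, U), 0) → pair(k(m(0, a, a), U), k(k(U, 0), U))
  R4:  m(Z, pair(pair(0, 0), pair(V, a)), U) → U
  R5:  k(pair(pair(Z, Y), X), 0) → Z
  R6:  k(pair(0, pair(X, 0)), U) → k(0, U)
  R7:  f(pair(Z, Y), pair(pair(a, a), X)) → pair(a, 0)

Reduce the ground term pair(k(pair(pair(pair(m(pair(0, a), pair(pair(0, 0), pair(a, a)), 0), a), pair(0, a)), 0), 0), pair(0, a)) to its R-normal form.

pair(pair(0, a), pair(0, a))

1. pair(k(pair(pair(pair(m(pair(0, a), pair(pair(0, 0), pair(a, a)), 0), a), pair(0, a)), 0), 0), pair(0, a))  →  pair(pair(m(pair(0, a), pair(pair(0, 0), pair(a, a)), 0), a), pair(0, a))   [R5 at 1]
2. pair(pair(m(pair(0, a), pair(pair(0, 0), pair(a, a)), 0), a), pair(0, a))  →  pair(pair(0, a), pair(0, a))   [R4 at 1.1]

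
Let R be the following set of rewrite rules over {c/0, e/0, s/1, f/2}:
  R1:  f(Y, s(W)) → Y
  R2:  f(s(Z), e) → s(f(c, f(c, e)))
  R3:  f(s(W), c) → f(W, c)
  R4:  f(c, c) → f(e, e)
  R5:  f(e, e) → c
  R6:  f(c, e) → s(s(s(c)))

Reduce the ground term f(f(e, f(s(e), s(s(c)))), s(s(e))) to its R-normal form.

e

1. f(f(e, f(s(e), s(s(c)))), s(s(e)))  →  f(e, f(s(e), s(s(c))))   [R1 at ε]
2. f(e, f(s(e), s(s(c))))  →  f(e, s(e))   [R1 at 2]
3. f(e, s(e))  →  e   [R1 at ε]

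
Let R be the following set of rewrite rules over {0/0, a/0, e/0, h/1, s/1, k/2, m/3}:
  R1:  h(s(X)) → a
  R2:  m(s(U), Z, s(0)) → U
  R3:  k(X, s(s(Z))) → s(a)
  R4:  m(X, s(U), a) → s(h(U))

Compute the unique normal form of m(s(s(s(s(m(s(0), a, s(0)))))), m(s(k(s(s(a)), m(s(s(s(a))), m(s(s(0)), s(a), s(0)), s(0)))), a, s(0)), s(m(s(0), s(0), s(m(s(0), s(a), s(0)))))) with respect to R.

s(s(s(0)))

1. m(s(s(s(s(m(s(0), a, s(0)))))), m(s(k(s(s(a)), m(s(s(s(a))), m(s(s(0)), s(a), s(0)), s(0)))), a, s(0)), s(m(s(0), s(0), s(m(s(0), s(a), s(0))))))  →  m(s(s(s(s(0)))), m(s(k(s(s(a)), m(s(s(s(a))), m(s(s(0)), s(a), s(0)), s(0)))), a, s(0)), s(m(s(0), s(0), s(m(s(0), s(a), s(0))))))   [R2 at 1.1.1.1.1]
2. m(s(s(s(s(0)))), m(s(k(s(s(a)), m(s(s(s(a))), m(s(s(0)), s(a), s(0)), s(0)))), a, s(0)), s(m(s(0), s(0), s(m(s(0), s(a), s(0))))))  →  m(s(s(s(s(0)))), k(s(s(a)), m(s(s(s(a))), m(s(s(0)), s(a), s(0)), s(0))), s(m(s(0), s(0), s(m(s(0), s(a), s(0))))))   [R2 at 2]
3. m(s(s(s(s(0)))), k(s(s(a)), m(s(s(s(a))), m(s(s(0)), s(a), s(0)), s(0))), s(m(s(0), s(0), s(m(s(0), s(a), s(0))))))  →  m(s(s(s(s(0)))), k(s(s(a)), s(s(a))), s(m(s(0), s(0), s(m(s(0), s(a), s(0))))))   [R2 at 2.2]
4. m(s(s(s(s(0)))), k(s(s(a)), s(s(a))), s(m(s(0), s(0), s(m(s(0), s(a), s(0))))))  →  m(s(s(s(s(0)))), s(a), s(m(s(0), s(0), s(m(s(0), s(a), s(0))))))   [R3 at 2]
5. m(s(s(s(s(0)))), s(a), s(m(s(0), s(0), s(m(s(0), s(a), s(0))))))  →  m(s(s(s(s(0)))), s(a), s(m(s(0), s(0), s(0))))   [R2 at 3.1.3.1]
6. m(s(s(s(s(0)))), s(a), s(m(s(0), s(0), s(0))))  →  m(s(s(s(s(0)))), s(a), s(0))   [R2 at 3.1]
7. m(s(s(s(s(0)))), s(a), s(0))  →  s(s(s(0)))   [R2 at ε]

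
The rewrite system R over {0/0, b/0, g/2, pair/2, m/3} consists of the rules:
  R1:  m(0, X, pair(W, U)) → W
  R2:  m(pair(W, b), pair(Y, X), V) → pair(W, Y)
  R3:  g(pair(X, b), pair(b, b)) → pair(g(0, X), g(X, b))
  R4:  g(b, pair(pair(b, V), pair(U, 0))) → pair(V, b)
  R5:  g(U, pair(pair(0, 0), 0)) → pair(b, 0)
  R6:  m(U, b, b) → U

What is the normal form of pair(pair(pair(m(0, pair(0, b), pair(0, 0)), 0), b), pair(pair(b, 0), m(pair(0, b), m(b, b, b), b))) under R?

1. pair(pair(pair(m(0, pair(0, b), pair(0, 0)), 0), b), pair(pair(b, 0), m(pair(0, b), m(b, b, b), b)))  →  pair(pair(pair(0, 0), b), pair(pair(b, 0), m(pair(0, b), m(b, b, b), b)))   [R1 at 1.1.1]
2. pair(pair(pair(0, 0), b), pair(pair(b, 0), m(pair(0, b), m(b, b, b), b)))  →  pair(pair(pair(0, 0), b), pair(pair(b, 0), m(pair(0, b), b, b)))   [R6 at 2.2.2]
3. pair(pair(pair(0, 0), b), pair(pair(b, 0), m(pair(0, b), b, b)))  →  pair(pair(pair(0, 0), b), pair(pair(b, 0), pair(0, b)))   [R6 at 2.2]

pair(pair(pair(0, 0), b), pair(pair(b, 0), pair(0, b)))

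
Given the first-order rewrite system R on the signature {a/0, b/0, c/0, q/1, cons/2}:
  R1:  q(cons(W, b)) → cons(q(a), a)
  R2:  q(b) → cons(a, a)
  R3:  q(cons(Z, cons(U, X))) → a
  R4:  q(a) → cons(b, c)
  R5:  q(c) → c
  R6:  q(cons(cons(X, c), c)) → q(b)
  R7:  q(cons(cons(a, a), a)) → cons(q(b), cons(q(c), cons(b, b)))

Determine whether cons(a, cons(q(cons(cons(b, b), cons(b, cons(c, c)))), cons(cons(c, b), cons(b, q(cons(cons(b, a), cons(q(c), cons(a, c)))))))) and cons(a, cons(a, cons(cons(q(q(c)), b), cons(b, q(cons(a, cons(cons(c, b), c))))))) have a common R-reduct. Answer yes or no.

Reduce t₁ = cons(a, cons(q(cons(cons(b, b), cons(b, cons(c, c)))), cons(cons(c, b), cons(b, q(cons(cons(b, a), cons(q(c), cons(a, c)))))))):
1. cons(a, cons(q(cons(cons(b, b), cons(b, cons(c, c)))), cons(cons(c, b), cons(b, q(cons(cons(b, a), cons(q(c), cons(a, c))))))))  →  cons(a, cons(a, cons(cons(c, b), cons(b, q(cons(cons(b, a), cons(q(c), cons(a, c))))))))   [R3 at 2.1]
2. cons(a, cons(a, cons(cons(c, b), cons(b, q(cons(cons(b, a), cons(q(c), cons(a, c))))))))  →  cons(a, cons(a, cons(cons(c, b), cons(b, a))))   [R3 at 2.2.2.2]

Reduce t₂ = cons(a, cons(a, cons(cons(q(q(c)), b), cons(b, q(cons(a, cons(cons(c, b), c))))))):
1. cons(a, cons(a, cons(cons(q(q(c)), b), cons(b, q(cons(a, cons(cons(c, b), c)))))))  →  cons(a, cons(a, cons(cons(q(c), b), cons(b, q(cons(a, cons(cons(c, b), c)))))))   [R5 at 2.2.1.1.1]
2. cons(a, cons(a, cons(cons(q(c), b), cons(b, q(cons(a, cons(cons(c, b), c)))))))  →  cons(a, cons(a, cons(cons(c, b), cons(b, q(cons(a, cons(cons(c, b), c)))))))   [R5 at 2.2.1.1]
3. cons(a, cons(a, cons(cons(c, b), cons(b, q(cons(a, cons(cons(c, b), c)))))))  →  cons(a, cons(a, cons(cons(c, b), cons(b, a))))   [R3 at 2.2.2.2]

yes — NF(t₁) = cons(a, cons(a, cons(cons(c, b), cons(b, a)))), NF(t₂) = cons(a, cons(a, cons(cons(c, b), cons(b, a))))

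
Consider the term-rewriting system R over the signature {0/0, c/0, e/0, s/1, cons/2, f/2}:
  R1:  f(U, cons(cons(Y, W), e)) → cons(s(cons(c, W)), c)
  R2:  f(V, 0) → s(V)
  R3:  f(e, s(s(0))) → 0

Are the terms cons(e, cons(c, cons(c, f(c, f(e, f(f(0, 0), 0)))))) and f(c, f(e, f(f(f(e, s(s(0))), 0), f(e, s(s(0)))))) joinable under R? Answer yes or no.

no — NF(t₁) = cons(e, cons(c, cons(c, s(c)))), NF(t₂) = s(c)

Reduce t₁ = cons(e, cons(c, cons(c, f(c, f(e, f(f(0, 0), 0)))))):
1. cons(e, cons(c, cons(c, f(c, f(e, f(f(0, 0), 0))))))  →  cons(e, cons(c, cons(c, f(c, f(e, s(f(0, 0)))))))   [R2 at 2.2.2.2.2]
2. cons(e, cons(c, cons(c, f(c, f(e, s(f(0, 0)))))))  →  cons(e, cons(c, cons(c, f(c, f(e, s(s(0)))))))   [R2 at 2.2.2.2.2.1]
3. cons(e, cons(c, cons(c, f(c, f(e, s(s(0)))))))  →  cons(e, cons(c, cons(c, f(c, 0))))   [R3 at 2.2.2.2]
4. cons(e, cons(c, cons(c, f(c, 0))))  →  cons(e, cons(c, cons(c, s(c))))   [R2 at 2.2.2]

Reduce t₂ = f(c, f(e, f(f(f(e, s(s(0))), 0), f(e, s(s(0)))))):
1. f(c, f(e, f(f(f(e, s(s(0))), 0), f(e, s(s(0))))))  →  f(c, f(e, f(s(f(e, s(s(0)))), f(e, s(s(0))))))   [R2 at 2.2.1]
2. f(c, f(e, f(s(f(e, s(s(0)))), f(e, s(s(0))))))  →  f(c, f(e, f(s(0), f(e, s(s(0))))))   [R3 at 2.2.1.1]
3. f(c, f(e, f(s(0), f(e, s(s(0))))))  →  f(c, f(e, f(s(0), 0)))   [R3 at 2.2.2]
4. f(c, f(e, f(s(0), 0)))  →  f(c, f(e, s(s(0))))   [R2 at 2.2]
5. f(c, f(e, s(s(0))))  →  f(c, 0)   [R3 at 2]
6. f(c, 0)  →  s(c)   [R2 at ε]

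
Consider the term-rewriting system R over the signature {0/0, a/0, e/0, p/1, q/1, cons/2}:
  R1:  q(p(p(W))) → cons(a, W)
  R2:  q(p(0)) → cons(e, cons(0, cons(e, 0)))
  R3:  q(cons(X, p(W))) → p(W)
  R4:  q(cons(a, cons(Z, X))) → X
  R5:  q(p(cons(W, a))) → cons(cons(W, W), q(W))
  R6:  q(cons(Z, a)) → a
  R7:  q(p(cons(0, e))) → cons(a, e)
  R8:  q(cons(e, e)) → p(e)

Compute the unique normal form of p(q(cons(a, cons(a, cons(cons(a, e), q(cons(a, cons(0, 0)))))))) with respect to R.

1. p(q(cons(a, cons(a, cons(cons(a, e), q(cons(a, cons(0, 0))))))))  →  p(cons(cons(a, e), q(cons(a, cons(0, 0)))))   [R4 at 1]
2. p(cons(cons(a, e), q(cons(a, cons(0, 0)))))  →  p(cons(cons(a, e), 0))   [R4 at 1.2]

p(cons(cons(a, e), 0))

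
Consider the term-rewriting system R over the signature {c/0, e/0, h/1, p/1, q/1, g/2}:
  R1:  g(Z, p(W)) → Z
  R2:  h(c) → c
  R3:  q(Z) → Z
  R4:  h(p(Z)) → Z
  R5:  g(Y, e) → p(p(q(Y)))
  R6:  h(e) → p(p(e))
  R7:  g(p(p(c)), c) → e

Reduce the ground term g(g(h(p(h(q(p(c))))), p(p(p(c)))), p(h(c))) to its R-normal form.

c

1. g(g(h(p(h(q(p(c))))), p(p(p(c)))), p(h(c)))  →  g(h(p(h(q(p(c))))), p(p(p(c))))   [R1 at ε]
2. g(h(p(h(q(p(c))))), p(p(p(c))))  →  h(p(h(q(p(c)))))   [R1 at ε]
3. h(p(h(q(p(c)))))  →  h(q(p(c)))   [R4 at ε]
4. h(q(p(c)))  →  h(p(c))   [R3 at 1]
5. h(p(c))  →  c   [R4 at ε]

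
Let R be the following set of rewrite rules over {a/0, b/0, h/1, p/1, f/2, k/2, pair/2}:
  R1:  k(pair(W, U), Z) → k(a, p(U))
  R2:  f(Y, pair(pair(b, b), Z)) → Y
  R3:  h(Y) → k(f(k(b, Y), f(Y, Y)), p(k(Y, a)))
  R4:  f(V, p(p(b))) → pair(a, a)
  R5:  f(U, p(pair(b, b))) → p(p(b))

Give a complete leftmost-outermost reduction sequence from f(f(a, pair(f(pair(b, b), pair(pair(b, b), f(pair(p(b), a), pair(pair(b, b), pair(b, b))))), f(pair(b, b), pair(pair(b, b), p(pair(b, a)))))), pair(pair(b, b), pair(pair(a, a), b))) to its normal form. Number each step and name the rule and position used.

a

1. f(f(a, pair(f(pair(b, b), pair(pair(b, b), f(pair(p(b), a), pair(pair(b, b), pair(b, b))))), f(pair(b, b), pair(pair(b, b), p(pair(b, a)))))), pair(pair(b, b), pair(pair(a, a), b)))  →  f(a, pair(f(pair(b, b), pair(pair(b, b), f(pair(p(b), a), pair(pair(b, b), pair(b, b))))), f(pair(b, b), pair(pair(b, b), p(pair(b, a))))))   [R2 at ε]
2. f(a, pair(f(pair(b, b), pair(pair(b, b), f(pair(p(b), a), pair(pair(b, b), pair(b, b))))), f(pair(b, b), pair(pair(b, b), p(pair(b, a))))))  →  f(a, pair(pair(b, b), f(pair(b, b), pair(pair(b, b), p(pair(b, a))))))   [R2 at 2.1]
3. f(a, pair(pair(b, b), f(pair(b, b), pair(pair(b, b), p(pair(b, a))))))  →  a   [R2 at ε]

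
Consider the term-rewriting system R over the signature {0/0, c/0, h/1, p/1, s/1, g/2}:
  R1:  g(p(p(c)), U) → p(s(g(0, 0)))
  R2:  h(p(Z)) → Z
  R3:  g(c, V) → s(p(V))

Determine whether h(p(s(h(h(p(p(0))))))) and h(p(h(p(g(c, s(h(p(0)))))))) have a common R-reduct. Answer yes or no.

no — NF(t₁) = s(0), NF(t₂) = s(p(s(0)))

Reduce t₁ = h(p(s(h(h(p(p(0))))))):
1. h(p(s(h(h(p(p(0)))))))  →  s(h(h(p(p(0)))))   [R2 at ε]
2. s(h(h(p(p(0)))))  →  s(h(p(0)))   [R2 at 1.1]
3. s(h(p(0)))  →  s(0)   [R2 at 1]

Reduce t₂ = h(p(h(p(g(c, s(h(p(0)))))))):
1. h(p(h(p(g(c, s(h(p(0))))))))  →  h(p(g(c, s(h(p(0))))))   [R2 at ε]
2. h(p(g(c, s(h(p(0))))))  →  g(c, s(h(p(0))))   [R2 at ε]
3. g(c, s(h(p(0))))  →  s(p(s(h(p(0)))))   [R3 at ε]
4. s(p(s(h(p(0)))))  →  s(p(s(0)))   [R2 at 1.1.1]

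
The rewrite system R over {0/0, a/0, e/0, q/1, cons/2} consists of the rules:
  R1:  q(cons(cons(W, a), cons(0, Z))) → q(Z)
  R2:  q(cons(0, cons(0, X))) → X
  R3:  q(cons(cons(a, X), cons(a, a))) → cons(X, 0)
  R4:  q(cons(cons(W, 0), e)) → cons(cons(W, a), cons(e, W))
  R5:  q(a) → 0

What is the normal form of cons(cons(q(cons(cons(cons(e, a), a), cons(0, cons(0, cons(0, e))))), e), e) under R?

cons(cons(e, e), e)

1. cons(cons(q(cons(cons(cons(e, a), a), cons(0, cons(0, cons(0, e))))), e), e)  →  cons(cons(q(cons(0, cons(0, e))), e), e)   [R1 at 1.1]
2. cons(cons(q(cons(0, cons(0, e))), e), e)  →  cons(cons(e, e), e)   [R2 at 1.1]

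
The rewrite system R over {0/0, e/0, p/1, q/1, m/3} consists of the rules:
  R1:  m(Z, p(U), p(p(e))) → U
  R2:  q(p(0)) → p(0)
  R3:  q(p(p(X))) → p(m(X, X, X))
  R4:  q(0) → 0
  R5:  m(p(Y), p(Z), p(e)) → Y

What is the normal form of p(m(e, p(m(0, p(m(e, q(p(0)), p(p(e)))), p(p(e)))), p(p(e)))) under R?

p(0)

1. p(m(e, p(m(0, p(m(e, q(p(0)), p(p(e)))), p(p(e)))), p(p(e))))  →  p(m(0, p(m(e, q(p(0)), p(p(e)))), p(p(e))))   [R1 at 1]
2. p(m(0, p(m(e, q(p(0)), p(p(e)))), p(p(e))))  →  p(m(e, q(p(0)), p(p(e))))   [R1 at 1]
3. p(m(e, q(p(0)), p(p(e))))  →  p(m(e, p(0), p(p(e))))   [R2 at 1.2]
4. p(m(e, p(0), p(p(e))))  →  p(0)   [R1 at 1]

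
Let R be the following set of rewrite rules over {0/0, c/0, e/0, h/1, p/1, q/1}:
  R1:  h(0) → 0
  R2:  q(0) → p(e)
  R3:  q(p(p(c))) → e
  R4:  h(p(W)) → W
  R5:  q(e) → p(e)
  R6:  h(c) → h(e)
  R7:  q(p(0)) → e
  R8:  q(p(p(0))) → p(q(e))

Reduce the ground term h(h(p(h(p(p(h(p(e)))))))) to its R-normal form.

1. h(h(p(h(p(p(h(p(e))))))))  →  h(h(p(p(h(p(e))))))   [R4 at 1]
2. h(h(p(p(h(p(e))))))  →  h(p(h(p(e))))   [R4 at 1]
3. h(p(h(p(e))))  →  h(p(e))   [R4 at ε]
4. h(p(e))  →  e   [R4 at ε]

e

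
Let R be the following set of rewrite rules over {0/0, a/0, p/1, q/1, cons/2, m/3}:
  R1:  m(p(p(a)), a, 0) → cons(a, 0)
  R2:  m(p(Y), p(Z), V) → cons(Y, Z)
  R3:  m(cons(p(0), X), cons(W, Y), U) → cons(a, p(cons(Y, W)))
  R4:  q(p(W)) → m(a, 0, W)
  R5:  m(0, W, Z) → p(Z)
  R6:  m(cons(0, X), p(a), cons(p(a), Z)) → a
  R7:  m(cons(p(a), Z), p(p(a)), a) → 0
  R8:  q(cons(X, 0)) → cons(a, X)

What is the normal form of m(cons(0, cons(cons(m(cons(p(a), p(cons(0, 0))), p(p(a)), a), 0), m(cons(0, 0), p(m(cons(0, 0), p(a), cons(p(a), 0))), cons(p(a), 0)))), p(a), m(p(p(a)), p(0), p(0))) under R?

1. m(cons(0, cons(cons(m(cons(p(a), p(cons(0, 0))), p(p(a)), a), 0), m(cons(0, 0), p(m(cons(0, 0), p(a), cons(p(a), 0))), cons(p(a), 0)))), p(a), m(p(p(a)), p(0), p(0)))  →  m(cons(0, cons(cons(0, 0), m(cons(0, 0), p(m(cons(0, 0), p(a), cons(p(a), 0))), cons(p(a), 0)))), p(a), m(p(p(a)), p(0), p(0)))   [R7 at 1.2.1.1]
2. m(cons(0, cons(cons(0, 0), m(cons(0, 0), p(m(cons(0, 0), p(a), cons(p(a), 0))), cons(p(a), 0)))), p(a), m(p(p(a)), p(0), p(0)))  →  m(cons(0, cons(cons(0, 0), m(cons(0, 0), p(a), cons(p(a), 0)))), p(a), m(p(p(a)), p(0), p(0)))   [R6 at 1.2.2.2.1]
3. m(cons(0, cons(cons(0, 0), m(cons(0, 0), p(a), cons(p(a), 0)))), p(a), m(p(p(a)), p(0), p(0)))  →  m(cons(0, cons(cons(0, 0), a)), p(a), m(p(p(a)), p(0), p(0)))   [R6 at 1.2.2]
4. m(cons(0, cons(cons(0, 0), a)), p(a), m(p(p(a)), p(0), p(0)))  →  m(cons(0, cons(cons(0, 0), a)), p(a), cons(p(a), 0))   [R2 at 3]
5. m(cons(0, cons(cons(0, 0), a)), p(a), cons(p(a), 0))  →  a   [R6 at ε]

a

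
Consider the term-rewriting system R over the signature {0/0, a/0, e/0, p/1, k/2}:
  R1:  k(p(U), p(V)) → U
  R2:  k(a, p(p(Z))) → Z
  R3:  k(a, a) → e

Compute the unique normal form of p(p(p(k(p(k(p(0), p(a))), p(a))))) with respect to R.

1. p(p(p(k(p(k(p(0), p(a))), p(a)))))  →  p(p(p(k(p(0), p(a)))))   [R1 at 1.1.1]
2. p(p(p(k(p(0), p(a)))))  →  p(p(p(0)))   [R1 at 1.1.1]

p(p(p(0)))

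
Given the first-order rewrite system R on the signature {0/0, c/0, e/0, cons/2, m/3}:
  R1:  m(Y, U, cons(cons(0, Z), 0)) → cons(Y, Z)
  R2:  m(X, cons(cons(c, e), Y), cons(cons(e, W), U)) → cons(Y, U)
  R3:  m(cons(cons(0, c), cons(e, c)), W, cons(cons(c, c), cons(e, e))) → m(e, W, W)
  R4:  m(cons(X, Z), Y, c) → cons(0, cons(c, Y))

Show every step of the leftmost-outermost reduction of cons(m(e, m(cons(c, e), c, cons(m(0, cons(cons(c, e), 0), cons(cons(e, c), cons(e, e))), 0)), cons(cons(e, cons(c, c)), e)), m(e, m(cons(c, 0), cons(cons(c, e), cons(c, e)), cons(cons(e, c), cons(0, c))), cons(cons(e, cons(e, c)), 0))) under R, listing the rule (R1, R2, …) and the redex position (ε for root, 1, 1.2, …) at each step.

cons(cons(cons(e, e), e), cons(cons(0, c), 0))

1. cons(m(e, m(cons(c, e), c, cons(m(0, cons(cons(c, e), 0), cons(cons(e, c), cons(e, e))), 0)), cons(cons(e, cons(c, c)), e)), m(e, m(cons(c, 0), cons(cons(c, e), cons(c, e)), cons(cons(e, c), cons(0, c))), cons(cons(e, cons(e, c)), 0)))  →  cons(m(e, m(cons(c, e), c, cons(cons(0, cons(e, e)), 0)), cons(cons(e, cons(c, c)), e)), m(e, m(cons(c, 0), cons(cons(c, e), cons(c, e)), cons(cons(e, c), cons(0, c))), cons(cons(e, cons(e, c)), 0)))   [R2 at 1.2.3.1]
2. cons(m(e, m(cons(c, e), c, cons(cons(0, cons(e, e)), 0)), cons(cons(e, cons(c, c)), e)), m(e, m(cons(c, 0), cons(cons(c, e), cons(c, e)), cons(cons(e, c), cons(0, c))), cons(cons(e, cons(e, c)), 0)))  →  cons(m(e, cons(cons(c, e), cons(e, e)), cons(cons(e, cons(c, c)), e)), m(e, m(cons(c, 0), cons(cons(c, e), cons(c, e)), cons(cons(e, c), cons(0, c))), cons(cons(e, cons(e, c)), 0)))   [R1 at 1.2]
3. cons(m(e, cons(cons(c, e), cons(e, e)), cons(cons(e, cons(c, c)), e)), m(e, m(cons(c, 0), cons(cons(c, e), cons(c, e)), cons(cons(e, c), cons(0, c))), cons(cons(e, cons(e, c)), 0)))  →  cons(cons(cons(e, e), e), m(e, m(cons(c, 0), cons(cons(c, e), cons(c, e)), cons(cons(e, c), cons(0, c))), cons(cons(e, cons(e, c)), 0)))   [R2 at 1]
4. cons(cons(cons(e, e), e), m(e, m(cons(c, 0), cons(cons(c, e), cons(c, e)), cons(cons(e, c), cons(0, c))), cons(cons(e, cons(e, c)), 0)))  →  cons(cons(cons(e, e), e), m(e, cons(cons(c, e), cons(0, c)), cons(cons(e, cons(e, c)), 0)))   [R2 at 2.2]
5. cons(cons(cons(e, e), e), m(e, cons(cons(c, e), cons(0, c)), cons(cons(e, cons(e, c)), 0)))  →  cons(cons(cons(e, e), e), cons(cons(0, c), 0))   [R2 at 2]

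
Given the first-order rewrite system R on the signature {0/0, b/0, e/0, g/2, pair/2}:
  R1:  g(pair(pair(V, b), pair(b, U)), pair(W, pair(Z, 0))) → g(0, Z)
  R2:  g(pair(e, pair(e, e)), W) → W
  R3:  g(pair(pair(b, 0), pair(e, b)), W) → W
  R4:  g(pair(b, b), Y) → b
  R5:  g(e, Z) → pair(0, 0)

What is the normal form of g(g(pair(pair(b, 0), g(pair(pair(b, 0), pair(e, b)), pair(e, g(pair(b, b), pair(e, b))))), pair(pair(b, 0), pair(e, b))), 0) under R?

1. g(g(pair(pair(b, 0), g(pair(pair(b, 0), pair(e, b)), pair(e, g(pair(b, b), pair(e, b))))), pair(pair(b, 0), pair(e, b))), 0)  →  g(g(pair(pair(b, 0), pair(e, g(pair(b, b), pair(e, b)))), pair(pair(b, 0), pair(e, b))), 0)   [R3 at 1.1.2]
2. g(g(pair(pair(b, 0), pair(e, g(pair(b, b), pair(e, b)))), pair(pair(b, 0), pair(e, b))), 0)  →  g(g(pair(pair(b, 0), pair(e, b)), pair(pair(b, 0), pair(e, b))), 0)   [R4 at 1.1.2.2]
3. g(g(pair(pair(b, 0), pair(e, b)), pair(pair(b, 0), pair(e, b))), 0)  →  g(pair(pair(b, 0), pair(e, b)), 0)   [R3 at 1]
4. g(pair(pair(b, 0), pair(e, b)), 0)  →  0   [R3 at ε]

0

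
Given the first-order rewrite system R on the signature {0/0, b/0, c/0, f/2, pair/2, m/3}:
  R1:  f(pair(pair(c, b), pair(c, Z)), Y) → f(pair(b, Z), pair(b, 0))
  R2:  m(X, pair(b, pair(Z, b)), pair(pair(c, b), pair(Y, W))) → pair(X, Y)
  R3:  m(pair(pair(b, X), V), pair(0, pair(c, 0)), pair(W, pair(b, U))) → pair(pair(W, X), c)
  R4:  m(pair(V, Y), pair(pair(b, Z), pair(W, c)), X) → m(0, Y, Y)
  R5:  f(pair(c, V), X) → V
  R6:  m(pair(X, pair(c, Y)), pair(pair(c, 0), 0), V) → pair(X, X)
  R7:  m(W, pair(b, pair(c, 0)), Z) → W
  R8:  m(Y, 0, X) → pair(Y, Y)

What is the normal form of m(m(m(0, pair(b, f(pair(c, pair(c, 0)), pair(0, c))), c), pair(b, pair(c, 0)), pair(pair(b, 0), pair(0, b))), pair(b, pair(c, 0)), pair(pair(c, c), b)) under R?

0

1. m(m(m(0, pair(b, f(pair(c, pair(c, 0)), pair(0, c))), c), pair(b, pair(c, 0)), pair(pair(b, 0), pair(0, b))), pair(b, pair(c, 0)), pair(pair(c, c), b))  →  m(m(0, pair(b, f(pair(c, pair(c, 0)), pair(0, c))), c), pair(b, pair(c, 0)), pair(pair(b, 0), pair(0, b)))   [R7 at ε]
2. m(m(0, pair(b, f(pair(c, pair(c, 0)), pair(0, c))), c), pair(b, pair(c, 0)), pair(pair(b, 0), pair(0, b)))  →  m(0, pair(b, f(pair(c, pair(c, 0)), pair(0, c))), c)   [R7 at ε]
3. m(0, pair(b, f(pair(c, pair(c, 0)), pair(0, c))), c)  →  m(0, pair(b, pair(c, 0)), c)   [R5 at 2.2]
4. m(0, pair(b, pair(c, 0)), c)  →  0   [R7 at ε]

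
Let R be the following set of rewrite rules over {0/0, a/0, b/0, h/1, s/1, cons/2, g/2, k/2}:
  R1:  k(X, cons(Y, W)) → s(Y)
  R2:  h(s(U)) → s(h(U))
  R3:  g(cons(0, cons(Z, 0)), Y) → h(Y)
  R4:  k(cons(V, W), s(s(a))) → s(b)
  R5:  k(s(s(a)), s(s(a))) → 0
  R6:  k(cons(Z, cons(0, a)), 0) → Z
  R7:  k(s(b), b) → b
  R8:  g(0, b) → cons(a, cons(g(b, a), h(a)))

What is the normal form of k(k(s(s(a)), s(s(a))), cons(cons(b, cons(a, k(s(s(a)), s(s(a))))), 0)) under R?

1. k(k(s(s(a)), s(s(a))), cons(cons(b, cons(a, k(s(s(a)), s(s(a))))), 0))  →  s(cons(b, cons(a, k(s(s(a)), s(s(a))))))   [R1 at ε]
2. s(cons(b, cons(a, k(s(s(a)), s(s(a))))))  →  s(cons(b, cons(a, 0)))   [R5 at 1.2.2]

s(cons(b, cons(a, 0)))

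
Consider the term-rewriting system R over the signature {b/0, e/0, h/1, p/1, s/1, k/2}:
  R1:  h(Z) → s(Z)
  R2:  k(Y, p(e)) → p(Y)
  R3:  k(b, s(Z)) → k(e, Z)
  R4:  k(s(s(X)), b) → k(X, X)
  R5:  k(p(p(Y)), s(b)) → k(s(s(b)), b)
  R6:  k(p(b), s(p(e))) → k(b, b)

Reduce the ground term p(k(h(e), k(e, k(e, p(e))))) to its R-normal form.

p(p(s(e)))

1. p(k(h(e), k(e, k(e, p(e)))))  →  p(k(s(e), k(e, k(e, p(e)))))   [R1 at 1.1]
2. p(k(s(e), k(e, k(e, p(e)))))  →  p(k(s(e), k(e, p(e))))   [R2 at 1.2.2]
3. p(k(s(e), k(e, p(e))))  →  p(k(s(e), p(e)))   [R2 at 1.2]
4. p(k(s(e), p(e)))  →  p(p(s(e)))   [R2 at 1]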